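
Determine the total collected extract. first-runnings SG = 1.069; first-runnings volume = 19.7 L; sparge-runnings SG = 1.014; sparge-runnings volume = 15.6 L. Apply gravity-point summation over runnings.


total = Σ (SG_i − 1)·1000·V_i
first = (1.069 − 1)·1000·19.7 = 1359.3000
sparge = (1.014 − 1)·1000·15.6 = 218.4000
total = 1359.3000 + 218.4000

1577.7000 gravity·L


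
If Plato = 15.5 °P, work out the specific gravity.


SG = 259/(259 − P)
SG = 259/(259 − 15.5)

1.0637


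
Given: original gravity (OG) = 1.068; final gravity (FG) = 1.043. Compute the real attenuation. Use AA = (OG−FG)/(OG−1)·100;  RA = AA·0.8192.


AA = (1.068 − 1.043)/(1.068 − 1)·100 = 36.7647
RA = 36.7647·0.8192

30.1176 %


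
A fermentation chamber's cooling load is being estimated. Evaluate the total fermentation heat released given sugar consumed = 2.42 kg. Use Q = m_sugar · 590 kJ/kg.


Q = 2.42 · 590

1427.8000 kJ


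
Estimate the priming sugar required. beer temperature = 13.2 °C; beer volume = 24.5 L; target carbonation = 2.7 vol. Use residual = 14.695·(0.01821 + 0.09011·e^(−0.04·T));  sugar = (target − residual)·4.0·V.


residual = 14.695·(0.01821 + 0.09011·e^(−0.04·13.2)) = 1.0486
sugar = (2.7 − 1.0486)·4.0·24.5

161.8404 g


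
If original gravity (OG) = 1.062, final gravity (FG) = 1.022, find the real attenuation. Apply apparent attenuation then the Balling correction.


AA = (OG−FG)/(OG−1)·100;  RA = AA·0.8192
AA = (1.062 − 1.022)/(1.062 − 1)·100 = 64.5161
RA = 64.5161·0.8192

52.8516 %


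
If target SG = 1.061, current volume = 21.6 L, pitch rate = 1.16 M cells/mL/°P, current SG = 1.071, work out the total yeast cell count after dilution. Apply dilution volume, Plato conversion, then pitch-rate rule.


V_w = V·((SG_c−1)/(SG_t−1)−1);  °P = 259 − 259/SG_t;  cells = rate·(V+V_w)·°P
V_w = 21.6·((1.071−1)/(1.061−1)−1) = 3.5410
V_final = 21.6 + 3.5410 = 25.1410
°P = 259 − 259/1.061 = 14.8907
cells = 1.16·25.1410·14.8907

434.2646 billion cells


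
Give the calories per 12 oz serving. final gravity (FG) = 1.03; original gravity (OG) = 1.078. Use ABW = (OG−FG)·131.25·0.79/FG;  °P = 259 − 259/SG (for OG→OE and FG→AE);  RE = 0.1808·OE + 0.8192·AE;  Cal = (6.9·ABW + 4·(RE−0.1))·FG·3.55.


ABW = (1.078 − 1.03)·131.25·0.79/1.03 = 4.8320
OE = 259 − 259/1.078 = 18.7403 °P
AE = 259 − 259/1.03 = 7.5437 °P
RE = 0.1808·18.7403 + 0.8192·7.5437 = 9.5680 °P
Cal = (6.9·4.8320 + 4·(9.5680−0.1))·1.03·3.55

260.3910 kcal


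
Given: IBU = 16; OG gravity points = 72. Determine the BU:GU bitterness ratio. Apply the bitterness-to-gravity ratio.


BU:GU = IBU / OG_points
BU:GU = 16 / 72

0.2222


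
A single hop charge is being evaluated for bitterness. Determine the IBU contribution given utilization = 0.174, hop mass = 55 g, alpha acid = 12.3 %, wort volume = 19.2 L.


IBU = (α/100)·mass·U·1000 / V
IBU = (12.3/100)·55·0.174·1000 / 19.2

61.3078 IBU


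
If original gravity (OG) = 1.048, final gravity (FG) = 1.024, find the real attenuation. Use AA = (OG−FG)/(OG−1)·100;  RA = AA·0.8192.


AA = (1.048 − 1.024)/(1.048 − 1)·100 = 50.0000
RA = 50.0000·0.8192

40.9600 %


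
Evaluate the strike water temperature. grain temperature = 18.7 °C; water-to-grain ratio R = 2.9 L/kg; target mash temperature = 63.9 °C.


T_strike = (0.41/R)·(T_mash − T_grain) + T_mash
T_strike = (0.41/2.9)·(63.9 − 18.7) + 63.9

70.2903 °C


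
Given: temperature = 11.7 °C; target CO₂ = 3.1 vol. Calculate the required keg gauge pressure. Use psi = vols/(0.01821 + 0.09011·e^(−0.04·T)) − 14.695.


psi = 3.1/(0.01821 + 0.09011·e^(−0.04·11.7)) − 14.695

26.8367 psi


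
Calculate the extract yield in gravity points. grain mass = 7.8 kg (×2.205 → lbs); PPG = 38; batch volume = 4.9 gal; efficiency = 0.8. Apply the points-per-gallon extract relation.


points = lbs × PPG × eff / vol
lbs = 7.8 × 2.205 = 17.1990
points = 17.1990 × 38 × 0.8 / 4.9

106.7040 points


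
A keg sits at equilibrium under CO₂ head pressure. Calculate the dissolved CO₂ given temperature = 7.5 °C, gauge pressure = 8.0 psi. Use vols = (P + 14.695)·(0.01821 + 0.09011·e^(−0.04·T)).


vols = (8.0 + 14.695)·(0.01821 + 0.09011·e^(−0.04·7.5))

1.9283 volumes


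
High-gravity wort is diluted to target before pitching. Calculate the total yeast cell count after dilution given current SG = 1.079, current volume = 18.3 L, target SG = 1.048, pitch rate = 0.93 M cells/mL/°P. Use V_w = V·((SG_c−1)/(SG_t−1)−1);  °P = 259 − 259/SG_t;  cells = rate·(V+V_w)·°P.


V_w = 18.3·((1.079−1)/(1.048−1)−1) = 11.8187
V_final = 18.3 + 11.8187 = 30.1187
°P = 259 − 259/1.048 = 11.8626
cells = 0.93·30.1187·11.8626

332.2765 billion cells


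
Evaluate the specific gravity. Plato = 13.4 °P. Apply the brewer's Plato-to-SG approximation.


SG = 259/(259 − P)
SG = 259/(259 − 13.4)

1.0546


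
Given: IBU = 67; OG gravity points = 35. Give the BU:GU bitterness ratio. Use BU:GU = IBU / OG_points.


BU:GU = 67 / 35

1.9143


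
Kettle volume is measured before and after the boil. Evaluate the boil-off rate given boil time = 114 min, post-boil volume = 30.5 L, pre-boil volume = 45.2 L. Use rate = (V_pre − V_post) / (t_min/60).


rate = (45.2 − 30.5) / (114/60)

7.7368 L/hr


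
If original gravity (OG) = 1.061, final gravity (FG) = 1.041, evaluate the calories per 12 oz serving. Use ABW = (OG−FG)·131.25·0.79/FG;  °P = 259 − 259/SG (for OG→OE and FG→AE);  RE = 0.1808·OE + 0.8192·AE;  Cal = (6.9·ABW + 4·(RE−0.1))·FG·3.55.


ABW = (1.061 − 1.041)·131.25·0.79/1.041 = 1.9921
OE = 259 − 259/1.061 = 14.8907 °P
AE = 259 − 259/1.041 = 10.2008 °P
RE = 0.1808·14.8907 + 0.8192·10.2008 = 11.0487 °P
Cal = (6.9·1.9921 + 4·(11.0487−0.1))·1.041·3.55

212.6424 kcal


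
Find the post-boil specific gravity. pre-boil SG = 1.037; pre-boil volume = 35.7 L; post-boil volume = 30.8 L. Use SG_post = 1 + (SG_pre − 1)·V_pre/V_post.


pts_pre = (1.037 − 1)·1000 = 37.0000
pts_post = 37.0000·35.7/30.8 = 42.8864
SG_post = 1 + 42.8864/1000

1.0429


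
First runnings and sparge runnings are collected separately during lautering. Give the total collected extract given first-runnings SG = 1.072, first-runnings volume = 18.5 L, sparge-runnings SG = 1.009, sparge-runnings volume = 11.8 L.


total = Σ (SG_i − 1)·1000·V_i
first = (1.072 − 1)·1000·18.5 = 1332.0000
sparge = (1.009 − 1)·1000·11.8 = 106.2000
total = 1332.0000 + 106.2000

1438.2000 gravity·L


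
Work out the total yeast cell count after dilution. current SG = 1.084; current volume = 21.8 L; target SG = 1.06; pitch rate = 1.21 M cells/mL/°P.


V_w = V·((SG_c−1)/(SG_t−1)−1);  °P = 259 − 259/SG_t;  cells = rate·(V+V_w)·°P
V_w = 21.8·((1.084−1)/(1.06−1)−1) = 8.7200
V_final = 21.8 + 8.7200 = 30.5200
°P = 259 − 259/1.06 = 14.6604
cells = 1.21·30.5200·14.6604

541.3960 billion cells


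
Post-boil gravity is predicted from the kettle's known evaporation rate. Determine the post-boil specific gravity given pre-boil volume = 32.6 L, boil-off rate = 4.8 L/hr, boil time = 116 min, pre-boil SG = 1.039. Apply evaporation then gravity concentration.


V_post = V_pre − rate·(t/60);  SG_post = 1 + (SG_pre−1)·V_pre/V_post
V_post = 32.6 − 4.8·(116/60) = 23.3200
SG_post = 1 + (1.039 − 1)·32.6/23.3200

1.0545


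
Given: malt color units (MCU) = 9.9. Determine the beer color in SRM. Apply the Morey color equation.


SRM = 1.4922 · MCU^0.6859
SRM = 1.4922 · 9.9^0.6859

7.1901 SRM


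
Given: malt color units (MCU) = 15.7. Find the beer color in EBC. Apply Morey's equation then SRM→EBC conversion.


SRM = 1.4922·MCU^0.6859;  EBC = SRM·1.97
SRM = 1.4922·15.7^0.6859 = 9.8649
EBC = 9.8649·1.97

19.4339 EBC


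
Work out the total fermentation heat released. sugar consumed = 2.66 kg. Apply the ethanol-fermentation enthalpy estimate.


Q = m_sugar · 590 kJ/kg
Q = 2.66 · 590

1569.4000 kJ


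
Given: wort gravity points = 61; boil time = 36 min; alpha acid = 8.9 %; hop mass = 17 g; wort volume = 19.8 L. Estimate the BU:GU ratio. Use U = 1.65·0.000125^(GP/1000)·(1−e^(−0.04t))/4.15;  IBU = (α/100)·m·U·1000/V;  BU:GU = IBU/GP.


U = 1.65·0.000125^(61/1000)·(1−e^(−0.04·36))/4.15 = 0.1754
IBU = (8.9/100)·17·0.1754·1000/19.8 = 13.3994
BU:GU = 13.3994/61

0.2197


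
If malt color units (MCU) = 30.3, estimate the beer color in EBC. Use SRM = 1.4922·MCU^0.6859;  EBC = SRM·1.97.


SRM = 1.4922·30.3^0.6859 = 15.4863
EBC = 15.4863·1.97

30.5081 EBC


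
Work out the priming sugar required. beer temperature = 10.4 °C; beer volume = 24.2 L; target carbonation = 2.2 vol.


residual = 14.695·(0.01821 + 0.09011·e^(−0.04·T));  sugar = (target − residual)·4.0·V
residual = 14.695·(0.01821 + 0.09011·e^(−0.04·10.4)) = 1.1411
sugar = (2.2 − 1.1411)·4.0·24.2

102.4993 g


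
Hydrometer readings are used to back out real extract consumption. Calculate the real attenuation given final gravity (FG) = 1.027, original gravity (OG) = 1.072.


AA = (OG−FG)/(OG−1)·100;  RA = AA·0.8192
AA = (1.072 − 1.027)/(1.072 − 1)·100 = 62.5000
RA = 62.5000·0.8192

51.2000 %


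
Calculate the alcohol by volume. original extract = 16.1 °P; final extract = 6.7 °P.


SG = 259/(259 − P);  ABV = (OG − FG)·131.25
OG = 259/(259 − 16.1) = 1.0663
FG = 259/(259 − 6.7) = 1.0266
ABV = (1.0663 − 1.0266)·131.25

5.2141 % ABV


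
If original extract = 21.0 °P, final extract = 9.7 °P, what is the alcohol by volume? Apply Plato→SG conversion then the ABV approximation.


SG = 259/(259 − P);  ABV = (OG − FG)·131.25
OG = 259/(259 − 21.0) = 1.0882
FG = 259/(259 − 9.7) = 1.0389
ABV = (1.0882 − 1.0389)·131.25

6.4741 % ABV


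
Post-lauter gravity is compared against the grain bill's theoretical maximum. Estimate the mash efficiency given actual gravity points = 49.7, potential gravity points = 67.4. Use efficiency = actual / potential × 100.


efficiency = 49.7 / 67.4 × 100

73.7389 %


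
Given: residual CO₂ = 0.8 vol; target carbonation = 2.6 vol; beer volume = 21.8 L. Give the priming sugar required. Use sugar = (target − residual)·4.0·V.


sugar = (2.6 − 0.8)·4.0·21.8

156.9600 g


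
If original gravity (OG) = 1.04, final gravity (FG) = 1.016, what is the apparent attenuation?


AA = (OG − FG)/(OG − 1) · 100
AA = (1.04 − 1.016)/(1.04 − 1) · 100

60.0000 %


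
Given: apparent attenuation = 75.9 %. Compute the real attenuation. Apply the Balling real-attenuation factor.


RA = AA · 0.8192
RA = 75.9 · 0.8192

62.1773 %


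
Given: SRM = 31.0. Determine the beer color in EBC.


EBC = SRM · 1.97
EBC = 31.0 · 1.97

61.0700 EBC


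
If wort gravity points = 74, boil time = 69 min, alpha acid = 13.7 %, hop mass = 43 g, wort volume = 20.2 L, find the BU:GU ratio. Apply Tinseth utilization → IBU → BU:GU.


U = 1.65·0.000125^(GP/1000)·(1−e^(−0.04t))/4.15;  IBU = (α/100)·m·U·1000/V;  BU:GU = IBU/GP
U = 1.65·0.000125^(74/1000)·(1−e^(−0.04·69))/4.15 = 0.1915
IBU = (13.7/100)·43·0.1915·1000/20.2 = 55.8533
BU:GU = 55.8533/74

0.7548


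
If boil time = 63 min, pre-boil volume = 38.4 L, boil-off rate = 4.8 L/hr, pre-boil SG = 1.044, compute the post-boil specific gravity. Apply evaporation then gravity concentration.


V_post = V_pre − rate·(t/60);  SG_post = 1 + (SG_pre−1)·V_pre/V_post
V_post = 38.4 − 4.8·(63/60) = 33.3600
SG_post = 1 + (1.044 − 1)·38.4/33.3600

1.0506


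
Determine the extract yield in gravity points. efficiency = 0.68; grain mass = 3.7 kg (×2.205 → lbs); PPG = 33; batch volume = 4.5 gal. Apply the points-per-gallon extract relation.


points = lbs × PPG × eff / vol
lbs = 3.7 × 2.205 = 8.1585
points = 8.1585 × 33 × 0.68 / 4.5

40.6837 points


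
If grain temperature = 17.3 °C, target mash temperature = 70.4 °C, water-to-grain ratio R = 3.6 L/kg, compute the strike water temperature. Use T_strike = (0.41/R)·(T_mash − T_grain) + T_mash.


T_strike = (0.41/3.6)·(70.4 − 17.3) + 70.4

76.4475 °C


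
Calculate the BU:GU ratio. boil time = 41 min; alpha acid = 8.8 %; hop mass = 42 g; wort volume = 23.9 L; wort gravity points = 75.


U = 1.65·0.000125^(GP/1000)·(1−e^(−0.04t))/4.15;  IBU = (α/100)·m·U·1000/V;  BU:GU = IBU/GP
U = 1.65·0.000125^(75/1000)·(1−e^(−0.04·41))/4.15 = 0.1633
IBU = (8.8/100)·42·0.1633·1000/23.9 = 25.2571
BU:GU = 25.2571/75

0.3368


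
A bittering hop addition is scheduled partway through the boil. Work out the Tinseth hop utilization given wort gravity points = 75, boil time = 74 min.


U = 1.65·0.000125^(GP/1000) · (1 − e^(−0.04·t))/4.15
bigness = 1.65·0.000125^(75/1000) = 0.8409
boil_factor = (1 − e^(−0.04·74))/4.15 = 0.2285
U = 0.8409 · 0.2285

0.1921


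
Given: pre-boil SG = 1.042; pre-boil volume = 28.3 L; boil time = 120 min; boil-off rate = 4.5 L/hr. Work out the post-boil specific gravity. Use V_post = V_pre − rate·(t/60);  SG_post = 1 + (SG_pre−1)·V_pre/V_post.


V_post = 28.3 − 4.5·(120/60) = 19.3000
SG_post = 1 + (1.042 − 1)·28.3/19.3000

1.0616


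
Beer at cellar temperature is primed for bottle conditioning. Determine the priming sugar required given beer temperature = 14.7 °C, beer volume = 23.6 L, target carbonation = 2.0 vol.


residual = 14.695·(0.01821 + 0.09011·e^(−0.04·T));  sugar = (target − residual)·4.0·V
residual = 14.695·(0.01821 + 0.09011·e^(−0.04·14.7)) = 1.0031
sugar = (2.0 − 1.0031)·4.0·23.6

94.1086 g


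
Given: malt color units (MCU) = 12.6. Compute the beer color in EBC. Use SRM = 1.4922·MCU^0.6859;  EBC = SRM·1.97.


SRM = 1.4922·12.6^0.6859 = 8.4834
EBC = 8.4834·1.97

16.7123 EBC


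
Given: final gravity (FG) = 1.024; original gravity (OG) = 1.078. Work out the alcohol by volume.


ABV = (OG − FG) · 131.25
ABV = (1.078 − 1.024) · 131.25

7.0875 % ABV


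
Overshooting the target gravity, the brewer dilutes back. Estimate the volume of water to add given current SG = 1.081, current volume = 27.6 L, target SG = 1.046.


V_water = V·((SG_curr − 1)/(SG_target − 1) − 1)
V_water = 27.6·((1.081 − 1)/(1.046 − 1) − 1)

21.0000 L


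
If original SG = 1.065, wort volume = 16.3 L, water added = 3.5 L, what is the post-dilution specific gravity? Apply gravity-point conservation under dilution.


SG_new = 1 + (SG_old − 1)·V_old/(V_old + V_water)
pts = (1.065 − 1)·1000·16.3/(16.3 + 3.5) = 53.5101
SG_new = 1 + 53.5101/1000

1.0535


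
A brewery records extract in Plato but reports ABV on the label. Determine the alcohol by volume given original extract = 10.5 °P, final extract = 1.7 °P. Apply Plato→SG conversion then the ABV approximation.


SG = 259/(259 − P);  ABV = (OG − FG)·131.25
OG = 259/(259 − 10.5) = 1.0423
FG = 259/(259 − 1.7) = 1.0066
ABV = (1.0423 − 1.0066)·131.25

4.6786 % ABV


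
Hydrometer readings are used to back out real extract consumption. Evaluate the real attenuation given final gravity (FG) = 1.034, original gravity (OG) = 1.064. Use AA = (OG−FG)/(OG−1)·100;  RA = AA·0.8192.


AA = (1.064 − 1.034)/(1.064 − 1)·100 = 46.8750
RA = 46.8750·0.8192

38.4000 %


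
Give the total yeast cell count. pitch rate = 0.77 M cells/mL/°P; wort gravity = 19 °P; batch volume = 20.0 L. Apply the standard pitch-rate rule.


cells (billions) = rate · V_L · °P
cells = 0.77 · 20.0 · 19

292.6000 billion cells


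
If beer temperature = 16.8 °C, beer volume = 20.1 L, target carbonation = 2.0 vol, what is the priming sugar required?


residual = 14.695·(0.01821 + 0.09011·e^(−0.04·T));  sugar = (target − residual)·4.0·V
residual = 14.695·(0.01821 + 0.09011·e^(−0.04·16.8)) = 0.9438
sugar = (2.0 − 0.9438)·4.0·20.1

84.9161 g


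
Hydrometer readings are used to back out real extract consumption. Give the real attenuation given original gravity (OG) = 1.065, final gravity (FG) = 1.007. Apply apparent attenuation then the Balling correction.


AA = (OG−FG)/(OG−1)·100;  RA = AA·0.8192
AA = (1.065 − 1.007)/(1.065 − 1)·100 = 89.2308
RA = 89.2308·0.8192

73.0978 %


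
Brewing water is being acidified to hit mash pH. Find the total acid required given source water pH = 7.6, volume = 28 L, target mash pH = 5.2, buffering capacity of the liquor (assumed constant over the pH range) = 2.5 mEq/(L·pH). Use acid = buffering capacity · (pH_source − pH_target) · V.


acid = 2.5 · (7.6 − 5.2) · 28

168.0000 mEq


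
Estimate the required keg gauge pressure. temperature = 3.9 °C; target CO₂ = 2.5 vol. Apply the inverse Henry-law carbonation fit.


psi = vols/(0.01821 + 0.09011·e^(−0.04·T)) − 14.695
psi = 2.5/(0.01821 + 0.09011·e^(−0.04·3.9)) − 14.695

11.5367 psi


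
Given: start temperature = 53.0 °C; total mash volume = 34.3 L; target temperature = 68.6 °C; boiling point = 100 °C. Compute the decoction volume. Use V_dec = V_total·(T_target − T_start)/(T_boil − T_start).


V_dec = 34.3·(68.6 − 53.0)/(100 − 53.0)

11.3847 L


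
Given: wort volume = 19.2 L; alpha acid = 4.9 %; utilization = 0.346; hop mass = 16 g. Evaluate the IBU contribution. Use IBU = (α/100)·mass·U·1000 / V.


IBU = (4.9/100)·16·0.346·1000 / 19.2

14.1283 IBU


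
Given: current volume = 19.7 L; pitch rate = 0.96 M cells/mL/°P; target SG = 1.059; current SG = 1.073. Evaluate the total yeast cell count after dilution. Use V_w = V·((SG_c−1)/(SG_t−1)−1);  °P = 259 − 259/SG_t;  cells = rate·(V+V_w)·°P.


V_w = 19.7·((1.073−1)/(1.059−1)−1) = 4.6746
V_final = 19.7 + 4.6746 = 24.3746
°P = 259 − 259/1.059 = 14.4297
cells = 0.96·24.3746·14.4297

337.6480 billion cells


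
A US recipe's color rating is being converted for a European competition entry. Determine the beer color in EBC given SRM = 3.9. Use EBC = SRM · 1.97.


EBC = 3.9 · 1.97

7.6830 EBC


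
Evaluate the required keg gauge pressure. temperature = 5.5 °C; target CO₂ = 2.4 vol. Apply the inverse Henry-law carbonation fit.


psi = vols/(0.01821 + 0.09011·e^(−0.04·T)) − 14.695
psi = 2.4/(0.01821 + 0.09011·e^(−0.04·5.5)) − 14.695

11.8170 psi


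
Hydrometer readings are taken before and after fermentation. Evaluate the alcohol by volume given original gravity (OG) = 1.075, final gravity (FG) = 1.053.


ABV = (OG − FG) · 131.25
ABV = (1.075 − 1.053) · 131.25

2.8875 % ABV


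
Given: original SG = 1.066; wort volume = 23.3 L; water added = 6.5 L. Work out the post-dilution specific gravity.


SG_new = 1 + (SG_old − 1)·V_old/(V_old + V_water)
pts = (1.066 − 1)·1000·23.3/(23.3 + 6.5) = 51.6040
SG_new = 1 + 51.6040/1000

1.0516


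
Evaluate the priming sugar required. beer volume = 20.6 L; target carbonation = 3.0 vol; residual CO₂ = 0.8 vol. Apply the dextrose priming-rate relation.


sugar = (target − residual)·4.0·V
sugar = (3.0 − 0.8)·4.0·20.6

181.2800 g


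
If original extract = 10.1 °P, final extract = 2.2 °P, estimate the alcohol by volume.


SG = 259/(259 − P);  ABV = (OG − FG)·131.25
OG = 259/(259 − 10.1) = 1.0406
FG = 259/(259 − 2.2) = 1.0086
ABV = (1.0406 − 1.0086)·131.25

4.2015 % ABV


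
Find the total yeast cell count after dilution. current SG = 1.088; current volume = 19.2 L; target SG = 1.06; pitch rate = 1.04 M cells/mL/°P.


V_w = V·((SG_c−1)/(SG_t−1)−1);  °P = 259 − 259/SG_t;  cells = rate·(V+V_w)·°P
V_w = 19.2·((1.088−1)/(1.06−1)−1) = 8.9600
V_final = 19.2 + 8.9600 = 28.1600
°P = 259 − 259/1.06 = 14.6604
cells = 1.04·28.1600·14.6604

429.3497 billion cells


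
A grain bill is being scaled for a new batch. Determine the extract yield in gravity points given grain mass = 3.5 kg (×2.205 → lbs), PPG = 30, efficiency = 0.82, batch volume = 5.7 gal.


points = lbs × PPG × eff / vol
lbs = 3.5 × 2.205 = 7.7175
points = 7.7175 × 30 × 0.82 / 5.7

33.3071 points


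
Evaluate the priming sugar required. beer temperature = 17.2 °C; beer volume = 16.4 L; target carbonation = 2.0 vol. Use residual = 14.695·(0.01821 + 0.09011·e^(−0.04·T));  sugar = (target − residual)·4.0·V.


residual = 14.695·(0.01821 + 0.09011·e^(−0.04·17.2)) = 0.9331
sugar = (2.0 − 0.9331)·4.0·16.4

69.9889 g


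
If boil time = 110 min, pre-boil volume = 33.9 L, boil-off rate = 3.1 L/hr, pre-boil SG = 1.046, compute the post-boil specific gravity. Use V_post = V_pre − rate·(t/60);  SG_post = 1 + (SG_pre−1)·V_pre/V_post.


V_post = 33.9 − 3.1·(110/60) = 28.2167
SG_post = 1 + (1.046 − 1)·33.9/28.2167

1.0553


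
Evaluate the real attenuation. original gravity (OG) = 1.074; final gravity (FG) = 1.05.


AA = (OG−FG)/(OG−1)·100;  RA = AA·0.8192
AA = (1.074 − 1.05)/(1.074 − 1)·100 = 32.4324
RA = 32.4324·0.8192

26.5686 %


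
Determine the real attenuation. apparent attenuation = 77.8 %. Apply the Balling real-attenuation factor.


RA = AA · 0.8192
RA = 77.8 · 0.8192

63.7338 %


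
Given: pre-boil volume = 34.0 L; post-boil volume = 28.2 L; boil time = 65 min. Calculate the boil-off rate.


rate = (V_pre − V_post) / (t_min/60)
rate = (34.0 − 28.2) / (65/60)

5.3538 L/hr


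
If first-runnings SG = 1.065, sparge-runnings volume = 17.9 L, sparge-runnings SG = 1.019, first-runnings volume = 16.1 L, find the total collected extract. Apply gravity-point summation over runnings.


total = Σ (SG_i − 1)·1000·V_i
first = (1.065 − 1)·1000·16.1 = 1046.5000
sparge = (1.019 − 1)·1000·17.9 = 340.1000
total = 1046.5000 + 340.1000

1386.6000 gravity·L


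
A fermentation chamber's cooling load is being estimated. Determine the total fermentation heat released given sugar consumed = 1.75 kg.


Q = m_sugar · 590 kJ/kg
Q = 1.75 · 590

1032.5000 kJ


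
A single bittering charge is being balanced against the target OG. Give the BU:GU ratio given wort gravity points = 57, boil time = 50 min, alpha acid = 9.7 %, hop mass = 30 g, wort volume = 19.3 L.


U = 1.65·0.000125^(GP/1000)·(1−e^(−0.04t))/4.15;  IBU = (α/100)·m·U·1000/V;  BU:GU = IBU/GP
U = 1.65·0.000125^(57/1000)·(1−e^(−0.04·50))/4.15 = 0.2060
IBU = (9.7/100)·30·0.2060·1000/19.3 = 31.0558
BU:GU = 31.0558/57

0.5448


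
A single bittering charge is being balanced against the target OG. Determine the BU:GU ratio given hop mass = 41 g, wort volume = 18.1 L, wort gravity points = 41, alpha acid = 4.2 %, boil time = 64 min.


U = 1.65·0.000125^(GP/1000)·(1−e^(−0.04t))/4.15;  IBU = (α/100)·m·U·1000/V;  BU:GU = IBU/GP
U = 1.65·0.000125^(41/1000)·(1−e^(−0.04·64))/4.15 = 0.2538
IBU = (4.2/100)·41·0.2538·1000/18.1 = 24.1447
BU:GU = 24.1447/41

0.5889


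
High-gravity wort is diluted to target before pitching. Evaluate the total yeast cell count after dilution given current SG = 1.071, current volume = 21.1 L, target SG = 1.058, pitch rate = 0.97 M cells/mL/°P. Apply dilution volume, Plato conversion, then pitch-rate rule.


V_w = V·((SG_c−1)/(SG_t−1)−1);  °P = 259 − 259/SG_t;  cells = rate·(V+V_w)·°P
V_w = 21.1·((1.071−1)/(1.058−1)−1) = 4.7293
V_final = 21.1 + 4.7293 = 25.8293
°P = 259 − 259/1.058 = 14.1985
cells = 0.97·25.8293·14.1985

355.7350 billion cells


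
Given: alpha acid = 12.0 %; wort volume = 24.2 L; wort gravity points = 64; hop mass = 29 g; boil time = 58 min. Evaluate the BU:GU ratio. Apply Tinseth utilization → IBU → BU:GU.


U = 1.65·0.000125^(GP/1000)·(1−e^(−0.04t))/4.15;  IBU = (α/100)·m·U·1000/V;  BU:GU = IBU/GP
U = 1.65·0.000125^(64/1000)·(1−e^(−0.04·58))/4.15 = 0.2017
IBU = (12.0/100)·29·0.2017·1000/24.2 = 29.0053
BU:GU = 29.0053/64

0.4532


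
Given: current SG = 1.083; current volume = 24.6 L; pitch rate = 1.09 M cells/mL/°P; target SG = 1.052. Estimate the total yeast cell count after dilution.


V_w = V·((SG_c−1)/(SG_t−1)−1);  °P = 259 − 259/SG_t;  cells = rate·(V+V_w)·°P
V_w = 24.6·((1.083−1)/(1.052−1)−1) = 14.6654
V_final = 24.6 + 14.6654 = 39.2654
°P = 259 − 259/1.052 = 12.8023
cells = 1.09·39.2654·12.8023

547.9283 billion cells


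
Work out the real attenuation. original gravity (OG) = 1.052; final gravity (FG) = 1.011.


AA = (OG−FG)/(OG−1)·100;  RA = AA·0.8192
AA = (1.052 − 1.011)/(1.052 − 1)·100 = 78.8462
RA = 78.8462·0.8192

64.5908 %


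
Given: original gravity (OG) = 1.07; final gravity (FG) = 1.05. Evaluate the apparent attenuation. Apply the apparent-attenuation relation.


AA = (OG − FG)/(OG − 1) · 100
AA = (1.07 − 1.05)/(1.07 − 1) · 100

28.5714 %


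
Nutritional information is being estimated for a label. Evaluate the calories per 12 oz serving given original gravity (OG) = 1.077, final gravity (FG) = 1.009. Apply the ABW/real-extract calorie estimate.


ABW = (OG−FG)·131.25·0.79/FG;  °P = 259 − 259/SG (for OG→OE and FG→AE);  RE = 0.1808·OE + 0.8192·AE;  Cal = (6.9·ABW + 4·(RE−0.1))·FG·3.55
ABW = (1.077 − 1.009)·131.25·0.79/1.009 = 6.9879
OE = 259 − 259/1.077 = 18.5172 °P
AE = 259 − 259/1.009 = 2.3102 °P
RE = 0.1808·18.5172 + 0.8192·2.3102 = 5.2404 °P
Cal = (6.9·6.9879 + 4·(5.2404−0.1))·1.009·3.55

246.3591 kcal


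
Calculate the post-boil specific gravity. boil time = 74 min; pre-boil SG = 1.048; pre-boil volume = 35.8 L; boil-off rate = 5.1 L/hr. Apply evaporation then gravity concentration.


V_post = V_pre − rate·(t/60);  SG_post = 1 + (SG_pre−1)·V_pre/V_post
V_post = 35.8 − 5.1·(74/60) = 29.5100
SG_post = 1 + (1.048 − 1)·35.8/29.5100

1.0582


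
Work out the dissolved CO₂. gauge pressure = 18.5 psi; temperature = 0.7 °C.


vols = (P + 14.695)·(0.01821 + 0.09011·e^(−0.04·T))
vols = (18.5 + 14.695)·(0.01821 + 0.09011·e^(−0.04·0.7))

3.5131 volumes


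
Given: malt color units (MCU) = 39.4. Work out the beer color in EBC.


SRM = 1.4922·MCU^0.6859;  EBC = SRM·1.97
SRM = 1.4922·39.4^0.6859 = 18.5429
EBC = 18.5429·1.97

36.5295 EBC


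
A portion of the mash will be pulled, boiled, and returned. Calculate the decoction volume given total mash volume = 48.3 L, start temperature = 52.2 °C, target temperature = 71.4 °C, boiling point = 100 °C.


V_dec = V_total·(T_target − T_start)/(T_boil − T_start)
V_dec = 48.3·(71.4 − 52.2)/(100 − 52.2)

19.4008 L


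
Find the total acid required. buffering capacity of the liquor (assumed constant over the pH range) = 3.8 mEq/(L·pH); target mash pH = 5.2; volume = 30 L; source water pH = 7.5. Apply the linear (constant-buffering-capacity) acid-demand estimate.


acid = buffering capacity · (pH_source − pH_target) · V
acid = 3.8 · (7.5 − 5.2) · 30

262.2000 mEq


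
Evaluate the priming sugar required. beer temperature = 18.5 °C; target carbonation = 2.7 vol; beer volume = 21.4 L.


residual = 14.695·(0.01821 + 0.09011·e^(−0.04·T));  sugar = (target − residual)·4.0·V
residual = 14.695·(0.01821 + 0.09011·e^(−0.04·18.5)) = 0.8994
sugar = (2.7 − 0.8994)·4.0·21.4

154.1336 g


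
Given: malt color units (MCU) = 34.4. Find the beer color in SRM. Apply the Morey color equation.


SRM = 1.4922 · MCU^0.6859
SRM = 1.4922 · 34.4^0.6859

16.8948 SRM


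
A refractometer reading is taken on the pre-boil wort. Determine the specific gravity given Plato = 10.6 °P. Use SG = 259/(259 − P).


SG = 259/(259 − 10.6)

1.0427


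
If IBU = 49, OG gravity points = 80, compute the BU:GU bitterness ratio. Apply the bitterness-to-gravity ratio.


BU:GU = IBU / OG_points
BU:GU = 49 / 80

0.6125


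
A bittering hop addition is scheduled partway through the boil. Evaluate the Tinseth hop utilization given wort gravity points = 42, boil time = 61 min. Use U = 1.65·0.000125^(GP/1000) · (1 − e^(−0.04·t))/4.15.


bigness = 1.65·0.000125^(42/1000) = 1.1312
boil_factor = (1 − e^(−0.04·61))/4.15 = 0.2200
U = 1.1312 · 0.2200

0.2488


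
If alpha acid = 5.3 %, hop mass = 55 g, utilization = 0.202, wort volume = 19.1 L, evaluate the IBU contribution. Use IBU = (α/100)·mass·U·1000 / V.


IBU = (5.3/100)·55·0.202·1000 / 19.1

30.8288 IBU


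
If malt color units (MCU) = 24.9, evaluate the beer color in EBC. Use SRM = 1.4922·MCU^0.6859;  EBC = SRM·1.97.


SRM = 1.4922·24.9^0.6859 = 13.5357
EBC = 13.5357·1.97

26.6653 EBC


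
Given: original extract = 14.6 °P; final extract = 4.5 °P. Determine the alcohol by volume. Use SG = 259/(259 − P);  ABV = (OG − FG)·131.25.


OG = 259/(259 − 14.6) = 1.0597
FG = 259/(259 − 4.5) = 1.0177
ABV = (1.0597 − 1.0177)·131.25

5.5199 % ABV


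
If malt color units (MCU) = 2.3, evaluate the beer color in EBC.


SRM = 1.4922·MCU^0.6859;  EBC = SRM·1.97
SRM = 1.4922·2.3^0.6859 = 2.6420
EBC = 2.6420·1.97

5.2048 EBC


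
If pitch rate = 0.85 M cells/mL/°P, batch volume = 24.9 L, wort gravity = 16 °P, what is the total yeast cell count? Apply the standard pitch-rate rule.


cells (billions) = rate · V_L · °P
cells = 0.85 · 24.9 · 16

338.6400 billion cells


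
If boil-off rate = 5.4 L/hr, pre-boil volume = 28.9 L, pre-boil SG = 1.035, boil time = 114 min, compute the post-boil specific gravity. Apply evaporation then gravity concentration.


V_post = V_pre − rate·(t/60);  SG_post = 1 + (SG_pre−1)·V_pre/V_post
V_post = 28.9 − 5.4·(114/60) = 18.6400
SG_post = 1 + (1.035 − 1)·28.9/18.6400

1.0543


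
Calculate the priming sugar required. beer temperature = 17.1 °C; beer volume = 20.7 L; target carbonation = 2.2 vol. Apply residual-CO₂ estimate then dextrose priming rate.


residual = 14.695·(0.01821 + 0.09011·e^(−0.04·T));  sugar = (target − residual)·4.0·V
residual = 14.695·(0.01821 + 0.09011·e^(−0.04·17.1)) = 0.9358
sugar = (2.2 − 0.9358)·4.0·20.7

104.6788 g


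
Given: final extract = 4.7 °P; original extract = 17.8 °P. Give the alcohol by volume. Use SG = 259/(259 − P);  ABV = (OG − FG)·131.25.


OG = 259/(259 − 17.8) = 1.0738
FG = 259/(259 − 4.7) = 1.0185
ABV = (1.0738 − 1.0185)·131.25

7.2602 % ABV


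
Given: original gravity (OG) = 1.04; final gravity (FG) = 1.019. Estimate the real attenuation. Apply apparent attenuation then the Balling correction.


AA = (OG−FG)/(OG−1)·100;  RA = AA·0.8192
AA = (1.04 − 1.019)/(1.04 − 1)·100 = 52.5000
RA = 52.5000·0.8192

43.0080 %


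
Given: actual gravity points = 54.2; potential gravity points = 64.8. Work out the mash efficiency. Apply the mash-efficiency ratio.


efficiency = actual / potential × 100
efficiency = 54.2 / 64.8 × 100

83.6420 %


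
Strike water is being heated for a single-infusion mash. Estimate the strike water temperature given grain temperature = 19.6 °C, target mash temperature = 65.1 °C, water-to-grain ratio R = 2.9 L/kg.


T_strike = (0.41/R)·(T_mash − T_grain) + T_mash
T_strike = (0.41/2.9)·(65.1 − 19.6) + 65.1

71.5328 °C


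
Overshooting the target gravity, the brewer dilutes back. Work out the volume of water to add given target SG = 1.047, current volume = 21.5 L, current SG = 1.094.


V_water = V·((SG_curr − 1)/(SG_target − 1) − 1)
V_water = 21.5·((1.094 − 1)/(1.047 − 1) − 1)

21.5000 L


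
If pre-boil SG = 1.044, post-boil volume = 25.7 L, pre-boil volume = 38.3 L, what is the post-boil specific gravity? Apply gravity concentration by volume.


SG_post = 1 + (SG_pre − 1)·V_pre/V_post
pts_pre = (1.044 − 1)·1000 = 44.0000
pts_post = 44.0000·38.3/25.7 = 65.5720
SG_post = 1 + 65.5720/1000

1.0656


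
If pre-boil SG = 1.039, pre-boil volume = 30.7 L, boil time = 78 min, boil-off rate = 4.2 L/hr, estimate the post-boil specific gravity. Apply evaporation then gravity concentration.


V_post = V_pre − rate·(t/60);  SG_post = 1 + (SG_pre−1)·V_pre/V_post
V_post = 30.7 − 4.2·(78/60) = 25.2400
SG_post = 1 + (1.039 − 1)·30.7/25.2400

1.0474


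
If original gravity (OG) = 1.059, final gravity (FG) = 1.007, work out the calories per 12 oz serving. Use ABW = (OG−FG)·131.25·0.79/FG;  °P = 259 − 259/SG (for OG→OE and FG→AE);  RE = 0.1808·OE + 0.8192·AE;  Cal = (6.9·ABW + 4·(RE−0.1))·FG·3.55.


ABW = (1.059 − 1.007)·131.25·0.79/1.007 = 5.3543
OE = 259 − 259/1.059 = 14.4297 °P
AE = 259 − 259/1.007 = 1.8004 °P
RE = 0.1808·14.4297 + 0.8192·1.8004 = 4.0838 °P
Cal = (6.9·5.3543 + 4·(4.0838−0.1))·1.007·3.55

189.0364 kcal


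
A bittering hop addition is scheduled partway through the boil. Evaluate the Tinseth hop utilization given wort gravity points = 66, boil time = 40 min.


U = 1.65·0.000125^(GP/1000) · (1 − e^(−0.04·t))/4.15
bigness = 1.65·0.000125^(66/1000) = 0.9118
boil_factor = (1 − e^(−0.04·40))/4.15 = 0.1923
U = 0.9118 · 0.1923

0.1753


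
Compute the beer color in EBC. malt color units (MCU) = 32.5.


SRM = 1.4922·MCU^0.6859;  EBC = SRM·1.97
SRM = 1.4922·32.5^0.6859 = 16.2490
EBC = 16.2490·1.97

32.0106 EBC


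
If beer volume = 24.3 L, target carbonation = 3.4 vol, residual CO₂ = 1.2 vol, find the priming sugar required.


sugar = (target − residual)·4.0·V
sugar = (3.4 − 1.2)·4.0·24.3

213.8400 g


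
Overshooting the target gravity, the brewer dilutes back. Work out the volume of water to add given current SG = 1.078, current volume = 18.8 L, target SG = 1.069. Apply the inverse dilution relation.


V_water = V·((SG_curr − 1)/(SG_target − 1) − 1)
V_water = 18.8·((1.078 − 1)/(1.069 − 1) − 1)

2.4522 L


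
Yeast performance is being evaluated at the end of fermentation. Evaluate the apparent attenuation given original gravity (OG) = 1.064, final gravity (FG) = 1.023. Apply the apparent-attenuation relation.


AA = (OG − FG)/(OG − 1) · 100
AA = (1.064 − 1.023)/(1.064 − 1) · 100

64.0625 %


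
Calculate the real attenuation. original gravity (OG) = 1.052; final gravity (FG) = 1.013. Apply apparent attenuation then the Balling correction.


AA = (OG−FG)/(OG−1)·100;  RA = AA·0.8192
AA = (1.052 − 1.013)/(1.052 − 1)·100 = 75.0000
RA = 75.0000·0.8192

61.4400 %


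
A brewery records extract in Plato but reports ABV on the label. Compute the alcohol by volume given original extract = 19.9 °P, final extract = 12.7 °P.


SG = 259/(259 − P);  ABV = (OG − FG)·131.25
OG = 259/(259 − 19.9) = 1.0832
FG = 259/(259 − 12.7) = 1.0516
ABV = (1.0832 − 1.0516)·131.25

4.1561 % ABV


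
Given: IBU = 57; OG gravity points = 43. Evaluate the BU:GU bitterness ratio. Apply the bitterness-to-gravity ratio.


BU:GU = IBU / OG_points
BU:GU = 57 / 43

1.3256


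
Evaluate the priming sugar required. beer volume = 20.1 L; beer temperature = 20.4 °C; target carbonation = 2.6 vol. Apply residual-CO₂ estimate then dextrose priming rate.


residual = 14.695·(0.01821 + 0.09011·e^(−0.04·T));  sugar = (target − residual)·4.0·V
residual = 14.695·(0.01821 + 0.09011·e^(−0.04·20.4)) = 0.8531
sugar = (2.6 − 0.8531)·4.0·20.1

140.4477 g


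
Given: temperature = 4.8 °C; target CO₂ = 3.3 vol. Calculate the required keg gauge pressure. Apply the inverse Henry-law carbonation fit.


psi = vols/(0.01821 + 0.09011·e^(−0.04·T)) − 14.695
psi = 3.3/(0.01821 + 0.09011·e^(−0.04·4.8)) − 14.695

20.9505 psi


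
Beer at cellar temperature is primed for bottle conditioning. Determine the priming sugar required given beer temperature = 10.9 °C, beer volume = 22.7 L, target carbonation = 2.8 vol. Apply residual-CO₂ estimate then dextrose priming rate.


residual = 14.695·(0.01821 + 0.09011·e^(−0.04·T));  sugar = (target − residual)·4.0·V
residual = 14.695·(0.01821 + 0.09011·e^(−0.04·10.9)) = 1.1238
sugar = (2.8 − 1.1238)·4.0·22.7

152.1966 g


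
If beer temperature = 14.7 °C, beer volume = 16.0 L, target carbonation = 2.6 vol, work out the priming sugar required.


residual = 14.695·(0.01821 + 0.09011·e^(−0.04·T));  sugar = (target − residual)·4.0·V
residual = 14.695·(0.01821 + 0.09011·e^(−0.04·14.7)) = 1.0031
sugar = (2.6 − 1.0031)·4.0·16.0

102.2024 g


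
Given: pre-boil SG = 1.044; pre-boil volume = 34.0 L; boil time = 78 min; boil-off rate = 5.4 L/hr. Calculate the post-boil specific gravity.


V_post = V_pre − rate·(t/60);  SG_post = 1 + (SG_pre−1)·V_pre/V_post
V_post = 34.0 − 5.4·(78/60) = 26.9800
SG_post = 1 + (1.044 − 1)·34.0/26.9800

1.0554


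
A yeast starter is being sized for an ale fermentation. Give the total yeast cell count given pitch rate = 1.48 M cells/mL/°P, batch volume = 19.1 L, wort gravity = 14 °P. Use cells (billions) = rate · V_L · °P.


cells = 1.48 · 19.1 · 14

395.7520 billion cells


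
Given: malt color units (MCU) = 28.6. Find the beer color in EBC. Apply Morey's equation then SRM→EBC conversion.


SRM = 1.4922·MCU^0.6859;  EBC = SRM·1.97
SRM = 1.4922·28.6^0.6859 = 14.8850
EBC = 14.8850·1.97

29.3234 EBC


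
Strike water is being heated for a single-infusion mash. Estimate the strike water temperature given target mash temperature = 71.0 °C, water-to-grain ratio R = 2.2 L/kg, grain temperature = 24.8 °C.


T_strike = (0.41/R)·(T_mash − T_grain) + T_mash
T_strike = (0.41/2.2)·(71.0 − 24.8) + 71.0

79.6100 °C


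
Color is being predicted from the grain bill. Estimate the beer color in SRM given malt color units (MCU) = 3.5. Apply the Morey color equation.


SRM = 1.4922 · MCU^0.6859
SRM = 1.4922 · 3.5^0.6859

3.5237 SRM


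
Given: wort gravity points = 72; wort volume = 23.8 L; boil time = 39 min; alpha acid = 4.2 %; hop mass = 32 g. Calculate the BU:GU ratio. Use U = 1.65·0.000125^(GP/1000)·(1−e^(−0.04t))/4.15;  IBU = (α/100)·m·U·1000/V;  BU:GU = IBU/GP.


U = 1.65·0.000125^(72/1000)·(1−e^(−0.04·39))/4.15 = 0.1644
IBU = (4.2/100)·32·0.1644·1000/23.8 = 9.2851
BU:GU = 9.2851/72

0.1290


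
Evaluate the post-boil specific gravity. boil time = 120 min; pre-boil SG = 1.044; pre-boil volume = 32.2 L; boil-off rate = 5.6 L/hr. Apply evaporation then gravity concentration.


V_post = V_pre − rate·(t/60);  SG_post = 1 + (SG_pre−1)·V_pre/V_post
V_post = 32.2 − 5.6·(120/60) = 21.0000
SG_post = 1 + (1.044 − 1)·32.2/21.0000

1.0675


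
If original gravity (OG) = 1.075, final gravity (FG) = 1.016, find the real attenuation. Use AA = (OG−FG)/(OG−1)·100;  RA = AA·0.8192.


AA = (1.075 − 1.016)/(1.075 − 1)·100 = 78.6667
RA = 78.6667·0.8192

64.4437 %


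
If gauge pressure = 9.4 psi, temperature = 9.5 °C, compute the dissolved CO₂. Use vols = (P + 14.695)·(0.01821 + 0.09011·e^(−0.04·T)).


vols = (9.4 + 14.695)·(0.01821 + 0.09011·e^(−0.04·9.5))

1.9236 volumes


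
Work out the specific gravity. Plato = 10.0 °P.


SG = 259/(259 − P)
SG = 259/(259 − 10.0)

1.0402


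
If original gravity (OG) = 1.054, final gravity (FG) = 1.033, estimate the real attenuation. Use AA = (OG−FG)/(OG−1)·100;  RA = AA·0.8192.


AA = (1.054 − 1.033)/(1.054 − 1)·100 = 38.8889
RA = 38.8889·0.8192

31.8578 %


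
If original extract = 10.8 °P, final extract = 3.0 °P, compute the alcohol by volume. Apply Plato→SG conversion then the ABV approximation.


SG = 259/(259 − P);  ABV = (OG − FG)·131.25
OG = 259/(259 − 10.8) = 1.0435
FG = 259/(259 − 3.0) = 1.0117
ABV = (1.0435 − 1.0117)·131.25

4.1730 % ABV


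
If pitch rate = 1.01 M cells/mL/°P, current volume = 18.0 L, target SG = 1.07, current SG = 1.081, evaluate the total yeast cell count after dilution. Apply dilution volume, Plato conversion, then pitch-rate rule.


V_w = V·((SG_c−1)/(SG_t−1)−1);  °P = 259 − 259/SG_t;  cells = rate·(V+V_w)·°P
V_w = 18.0·((1.081−1)/(1.07−1)−1) = 2.8286
V_final = 18.0 + 2.8286 = 20.8286
°P = 259 − 259/1.07 = 16.9439
cells = 1.01·20.8286·16.9439

356.4469 billion cells
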